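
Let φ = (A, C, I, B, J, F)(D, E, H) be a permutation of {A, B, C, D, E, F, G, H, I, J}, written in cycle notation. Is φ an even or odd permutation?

odd

The cycle lengths are 6, 3, 1.
A cycle is odd iff its length is even; φ has 1 even-length cycle, so sgn(φ) = (−1)^1 and φ is odd.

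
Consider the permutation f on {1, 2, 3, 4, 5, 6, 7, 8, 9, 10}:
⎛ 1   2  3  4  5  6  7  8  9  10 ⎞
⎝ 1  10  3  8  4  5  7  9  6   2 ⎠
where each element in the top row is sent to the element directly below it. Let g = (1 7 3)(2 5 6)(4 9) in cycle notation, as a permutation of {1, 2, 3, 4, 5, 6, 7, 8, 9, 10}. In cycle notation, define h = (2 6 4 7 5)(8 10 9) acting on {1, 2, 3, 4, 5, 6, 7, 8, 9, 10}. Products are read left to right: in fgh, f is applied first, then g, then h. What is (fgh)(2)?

Chase 2: f(2) = 10; g(10) = 10; h(10) = 9. Hence (fgh)(2) = 9.

9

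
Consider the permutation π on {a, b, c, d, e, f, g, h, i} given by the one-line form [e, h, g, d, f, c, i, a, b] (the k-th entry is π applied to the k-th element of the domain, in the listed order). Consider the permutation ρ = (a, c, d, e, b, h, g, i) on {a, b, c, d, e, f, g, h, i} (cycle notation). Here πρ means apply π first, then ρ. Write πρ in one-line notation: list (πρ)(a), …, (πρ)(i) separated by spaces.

(πρ)(x) = ρ(π(x)). Computing each image: ρ(π(a)) = ρ(e) = b, ρ(π(b)) = ρ(h) = g, ρ(π(c)) = ρ(g) = i, ρ(π(d)) = ρ(d) = e, ρ(π(e)) = ρ(f) = f, ρ(π(f)) = ρ(c) = d, ρ(π(g)) = ρ(i) = a, ρ(π(h)) = ρ(a) = c, ρ(π(i)) = ρ(b) = h.
Hence πρ = [b g i e f d a c h].

b g i e f d a c h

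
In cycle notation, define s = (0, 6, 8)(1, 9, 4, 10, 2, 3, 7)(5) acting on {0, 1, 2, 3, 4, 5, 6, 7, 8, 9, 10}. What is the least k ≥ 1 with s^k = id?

21

The cycle type of s is (7, 3, 1).
The order of s is the least common multiple of its cycle lengths: lcm(7, 3) = 21.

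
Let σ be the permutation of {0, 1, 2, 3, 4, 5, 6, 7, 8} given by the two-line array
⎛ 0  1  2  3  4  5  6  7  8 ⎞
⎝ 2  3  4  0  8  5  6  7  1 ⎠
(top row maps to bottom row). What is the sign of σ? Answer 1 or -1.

In disjoint-cycle form the cycle lengths are 6, 1, 1, 1.
A cycle of length ℓ contributes ℓ−1 transpositions, so σ is a product of 5 transpositions — odd.

-1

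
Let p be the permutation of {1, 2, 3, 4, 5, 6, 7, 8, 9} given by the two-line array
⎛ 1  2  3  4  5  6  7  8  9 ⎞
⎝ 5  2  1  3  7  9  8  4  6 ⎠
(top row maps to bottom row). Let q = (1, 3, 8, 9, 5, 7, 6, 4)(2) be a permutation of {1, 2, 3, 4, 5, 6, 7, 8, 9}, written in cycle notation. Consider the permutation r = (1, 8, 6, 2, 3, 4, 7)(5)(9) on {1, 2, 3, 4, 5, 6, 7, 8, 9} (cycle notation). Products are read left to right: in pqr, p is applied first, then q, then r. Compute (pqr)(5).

2

Chase 5: p(5) = 7; q(7) = 6; r(6) = 2. Hence (pqr)(5) = 2.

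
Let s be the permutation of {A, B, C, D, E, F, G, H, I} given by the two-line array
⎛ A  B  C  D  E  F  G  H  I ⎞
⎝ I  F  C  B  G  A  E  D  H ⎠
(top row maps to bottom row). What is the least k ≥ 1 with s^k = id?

Writing s as disjoint cycles, the cycle lengths are 6, 2, 1.
The order of s is the least common multiple of its cycle lengths: lcm(6, 2) = 6.

6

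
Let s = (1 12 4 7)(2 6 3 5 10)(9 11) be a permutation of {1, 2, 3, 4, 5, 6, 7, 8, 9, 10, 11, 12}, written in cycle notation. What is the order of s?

The disjoint cycles have lengths 5, 4, 2, 1.
The order is lcm(5, 4, 2) = 20.

20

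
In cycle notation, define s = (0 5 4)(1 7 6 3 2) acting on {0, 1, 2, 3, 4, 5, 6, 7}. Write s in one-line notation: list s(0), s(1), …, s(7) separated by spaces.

Reading each image from the cycles: 0→5, 1→7, 2→1, 3→2, 4→0, 5→4, 6→3, 7→6.
Listing these in domain order gives 5 7 1 2 0 4 3 6.

5 7 1 2 0 4 3 6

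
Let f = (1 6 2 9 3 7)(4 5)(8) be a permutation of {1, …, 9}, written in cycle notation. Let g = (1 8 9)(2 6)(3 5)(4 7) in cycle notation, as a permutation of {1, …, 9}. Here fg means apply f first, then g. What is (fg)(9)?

(fg)(9) = g(f(9)). f(9) = 3, then g(3) = 5. So (fg)(9) = 5.

5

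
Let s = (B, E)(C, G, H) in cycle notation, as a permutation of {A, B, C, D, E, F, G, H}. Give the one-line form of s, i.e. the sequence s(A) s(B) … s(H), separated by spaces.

Reading each image from the cycles: A↦A, B↦E, C↦G, D↦D, E↦B, F↦F, G↦H, H↦C.
Listing these in domain order gives A E G D B F H C.

A E G D B F H C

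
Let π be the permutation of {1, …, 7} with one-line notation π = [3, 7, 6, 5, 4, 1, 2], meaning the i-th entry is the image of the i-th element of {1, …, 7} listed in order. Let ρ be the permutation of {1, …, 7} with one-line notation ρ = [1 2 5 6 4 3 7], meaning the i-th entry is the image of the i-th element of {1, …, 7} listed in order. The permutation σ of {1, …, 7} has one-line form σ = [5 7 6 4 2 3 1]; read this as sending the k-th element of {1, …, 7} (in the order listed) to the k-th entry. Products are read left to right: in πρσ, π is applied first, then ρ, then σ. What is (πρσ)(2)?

Apply the permutations in order: π(2) = 7, then ρ(7) = 7, then σ(7) = 1. So (πρσ)(2) = 1.

1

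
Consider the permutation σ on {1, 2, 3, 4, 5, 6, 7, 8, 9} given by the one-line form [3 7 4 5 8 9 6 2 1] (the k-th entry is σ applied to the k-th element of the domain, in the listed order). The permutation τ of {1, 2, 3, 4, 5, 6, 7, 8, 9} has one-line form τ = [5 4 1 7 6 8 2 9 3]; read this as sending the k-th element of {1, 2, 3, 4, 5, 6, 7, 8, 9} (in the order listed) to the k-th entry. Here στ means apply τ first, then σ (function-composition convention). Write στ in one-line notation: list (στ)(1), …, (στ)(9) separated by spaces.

For each element, apply τ then σ: 1 → 5 → 8; 2 → 4 → 5; 3 → 1 → 3; 4 → 7 → 6; 5 → 6 → 9; 6 → 8 → 2; 7 → 2 → 7; 8 → 9 → 1; 9 → 3 → 4.
So στ in one-line form is 8 5 3 6 9 2 7 1 4.

8 5 3 6 9 2 7 1 4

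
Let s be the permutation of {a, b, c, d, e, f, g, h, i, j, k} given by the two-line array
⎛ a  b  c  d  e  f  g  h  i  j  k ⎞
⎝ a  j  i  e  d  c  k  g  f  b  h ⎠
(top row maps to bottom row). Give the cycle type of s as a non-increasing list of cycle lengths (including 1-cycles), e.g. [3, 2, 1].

[3, 3, 2, 2, 1]

The disjoint cycles are (a)(b, j)(c, i, f)(d, e)(g, k, h), with lengths 3, 3, 2, 2, 1 in non-increasing order.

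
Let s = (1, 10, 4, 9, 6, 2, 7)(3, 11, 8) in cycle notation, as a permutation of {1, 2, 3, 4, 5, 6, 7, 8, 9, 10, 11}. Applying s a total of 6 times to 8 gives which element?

8 lies in the 3-cycle (3, 11, 8).
Since the cycle has length 3, s^6 acts on it the same as s^0 (6 mod 3 = 0).
So s^6(8) = 8.

8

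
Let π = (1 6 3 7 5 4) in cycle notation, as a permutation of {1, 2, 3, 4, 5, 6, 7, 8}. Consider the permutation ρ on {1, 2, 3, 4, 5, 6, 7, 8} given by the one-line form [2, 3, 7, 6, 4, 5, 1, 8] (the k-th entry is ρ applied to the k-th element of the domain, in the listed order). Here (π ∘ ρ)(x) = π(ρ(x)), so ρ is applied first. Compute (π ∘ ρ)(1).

(π ∘ ρ)(1) = π(ρ(1)). ρ(1) = 2, then π(2) = 2. So (π ∘ ρ)(1) = 2.

2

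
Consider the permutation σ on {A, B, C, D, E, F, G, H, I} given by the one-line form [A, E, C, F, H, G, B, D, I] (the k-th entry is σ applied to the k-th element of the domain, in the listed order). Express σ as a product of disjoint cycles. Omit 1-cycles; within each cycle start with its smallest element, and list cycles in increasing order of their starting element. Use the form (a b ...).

From B: B → E → H → D → F → G → B, closing the cycle (B E H D F G).
Continuing from each remaining unvisited element yields (B E H D F G).

(B E H D F G)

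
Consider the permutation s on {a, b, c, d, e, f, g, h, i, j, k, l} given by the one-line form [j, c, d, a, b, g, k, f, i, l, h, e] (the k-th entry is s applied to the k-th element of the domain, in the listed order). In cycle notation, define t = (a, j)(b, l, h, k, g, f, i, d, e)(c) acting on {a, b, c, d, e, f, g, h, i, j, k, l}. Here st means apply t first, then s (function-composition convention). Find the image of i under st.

t(i) = d, then s(d) = a; composing gives (st)(i) = a.

a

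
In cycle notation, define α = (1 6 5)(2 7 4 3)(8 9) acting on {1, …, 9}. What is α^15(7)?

2

7 lies in the 4-cycle (2 7 4 3).
On a 4-cycle, α^4 is the identity, so α^15 = α^3 there (15 ≡ 3 mod 4).
Advancing 3 steps from 7: 7 → 4 → 3 → 2.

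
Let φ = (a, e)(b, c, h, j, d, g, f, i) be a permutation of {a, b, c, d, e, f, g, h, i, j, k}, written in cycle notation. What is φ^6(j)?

c

j lies in the 8-cycle (b, c, h, j, d, g, f, i).
Advancing 6 steps from j: j → d → g → f → i → b → c.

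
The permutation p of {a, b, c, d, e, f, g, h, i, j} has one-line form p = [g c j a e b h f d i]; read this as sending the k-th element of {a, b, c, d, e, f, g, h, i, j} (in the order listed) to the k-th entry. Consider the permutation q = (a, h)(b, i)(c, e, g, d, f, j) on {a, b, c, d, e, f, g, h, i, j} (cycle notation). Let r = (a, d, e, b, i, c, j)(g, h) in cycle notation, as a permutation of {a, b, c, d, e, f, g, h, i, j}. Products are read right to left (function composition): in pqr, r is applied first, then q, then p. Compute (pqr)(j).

(pqr)(j) = p(q(r(j))). r(j) = a, then q(a) = h, then p(h) = f, so the result is f.

f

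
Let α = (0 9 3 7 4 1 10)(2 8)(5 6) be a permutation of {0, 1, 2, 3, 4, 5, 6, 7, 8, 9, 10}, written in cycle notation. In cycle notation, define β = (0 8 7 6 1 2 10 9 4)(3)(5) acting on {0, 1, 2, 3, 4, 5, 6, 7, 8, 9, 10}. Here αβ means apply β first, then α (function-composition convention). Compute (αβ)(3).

7

(αβ)(3) = α(β(3)). β(3) = 3, then α(3) = 7. So (αβ)(3) = 7.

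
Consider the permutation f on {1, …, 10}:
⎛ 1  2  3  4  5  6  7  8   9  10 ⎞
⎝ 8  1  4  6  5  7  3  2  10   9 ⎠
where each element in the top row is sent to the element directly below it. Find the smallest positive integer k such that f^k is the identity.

12

Writing f as disjoint cycles, the cycle lengths are 4, 3, 2, 1.
Since disjoint cycles commute, ord(f) = lcm(4, 3, 2) = 12.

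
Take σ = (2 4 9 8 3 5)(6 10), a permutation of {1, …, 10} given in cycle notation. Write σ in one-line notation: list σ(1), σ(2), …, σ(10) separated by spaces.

1 4 5 9 2 10 7 3 8 6

Reading each image from the cycles: 1→1, 2→4, 3→5, 4→9, 5→2, 6→10, 7→7, 8→3, 9→8, 10→6.
So the one-line form is 1 4 5 9 2 10 7 3 8 6.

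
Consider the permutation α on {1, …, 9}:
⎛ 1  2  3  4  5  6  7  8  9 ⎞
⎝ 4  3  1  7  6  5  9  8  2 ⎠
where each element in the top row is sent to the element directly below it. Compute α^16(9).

4

Tracing 9 → 2 → … returns to 9 after 6 steps, so 9 lies in a 6-cycle (1, 4, 7, 9, 2, 3).
Since the cycle has length 6, α^16 acts on it the same as α^4 (16 mod 6 = 4).
Advancing 4 steps from 9: 9 → 2 → 3 → 1 → 4.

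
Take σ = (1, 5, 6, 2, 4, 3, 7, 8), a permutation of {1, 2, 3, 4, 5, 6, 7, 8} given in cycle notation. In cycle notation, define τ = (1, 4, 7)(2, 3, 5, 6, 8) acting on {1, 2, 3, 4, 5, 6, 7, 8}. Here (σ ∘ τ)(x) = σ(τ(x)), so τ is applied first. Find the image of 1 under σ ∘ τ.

(σ ∘ τ)(1) = σ(τ(1)). τ(1) = 4, then σ(4) = 3. So (σ ∘ τ)(1) = 3.

3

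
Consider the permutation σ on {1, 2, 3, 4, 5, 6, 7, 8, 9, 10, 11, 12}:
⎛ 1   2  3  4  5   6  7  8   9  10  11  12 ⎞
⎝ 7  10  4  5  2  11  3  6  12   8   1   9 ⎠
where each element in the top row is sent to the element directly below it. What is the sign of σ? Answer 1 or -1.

In disjoint-cycle form the cycle lengths are 10, 2.
A cycle of length ℓ contributes ℓ−1 transpositions, so σ is a product of 9 + 1 = 10 transpositions — even.

1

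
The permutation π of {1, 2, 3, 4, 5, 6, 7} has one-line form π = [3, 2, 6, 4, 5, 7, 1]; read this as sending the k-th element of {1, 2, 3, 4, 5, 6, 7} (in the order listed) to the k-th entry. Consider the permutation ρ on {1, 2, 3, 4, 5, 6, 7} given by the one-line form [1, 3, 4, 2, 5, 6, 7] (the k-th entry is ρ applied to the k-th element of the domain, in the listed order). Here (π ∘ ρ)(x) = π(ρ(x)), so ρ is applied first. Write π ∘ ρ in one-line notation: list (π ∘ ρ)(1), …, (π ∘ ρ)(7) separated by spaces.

(π ∘ ρ)(x) = π(ρ(x)). Computing each image: π(ρ(1)) = π(1) = 3, π(ρ(2)) = π(3) = 6, π(ρ(3)) = π(4) = 4, π(ρ(4)) = π(2) = 2, π(ρ(5)) = π(5) = 5, π(ρ(6)) = π(6) = 7, π(ρ(7)) = π(7) = 1.
Hence π ∘ ρ = [3 6 4 2 5 7 1].

3 6 4 2 5 7 1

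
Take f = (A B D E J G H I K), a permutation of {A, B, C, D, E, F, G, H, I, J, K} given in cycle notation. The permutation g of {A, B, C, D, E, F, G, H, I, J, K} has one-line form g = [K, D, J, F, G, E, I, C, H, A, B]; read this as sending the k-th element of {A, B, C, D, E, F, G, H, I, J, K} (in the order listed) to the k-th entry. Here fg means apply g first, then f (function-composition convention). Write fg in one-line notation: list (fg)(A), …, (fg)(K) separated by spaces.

A E G F H J K C I B D

Chase each element through g then f: A → K → A; B → D → E; C → J → G; D → F → F; E → G → H; F → E → J; G → I → K; H → C → C; I → H → I; J → A → B; K → B → D.
So fg in one-line form is A E G F H J K C I B D.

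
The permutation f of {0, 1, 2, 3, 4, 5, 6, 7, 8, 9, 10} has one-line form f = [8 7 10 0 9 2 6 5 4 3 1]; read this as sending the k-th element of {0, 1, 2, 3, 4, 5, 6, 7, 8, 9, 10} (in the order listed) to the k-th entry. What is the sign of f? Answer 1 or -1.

1

In disjoint-cycle form the cycle lengths are 5, 5, 1.
A cycle of length ℓ contributes ℓ−1 transpositions, so f is a product of 4 + 4 = 8 transpositions — even.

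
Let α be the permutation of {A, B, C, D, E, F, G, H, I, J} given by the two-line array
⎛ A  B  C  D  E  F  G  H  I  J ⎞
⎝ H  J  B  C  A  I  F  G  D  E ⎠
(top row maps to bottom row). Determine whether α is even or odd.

In disjoint-cycle form the cycle lengths are 10.
A cycle of length ℓ contributes ℓ−1 transpositions, so α is a product of 9 transpositions — odd.

odd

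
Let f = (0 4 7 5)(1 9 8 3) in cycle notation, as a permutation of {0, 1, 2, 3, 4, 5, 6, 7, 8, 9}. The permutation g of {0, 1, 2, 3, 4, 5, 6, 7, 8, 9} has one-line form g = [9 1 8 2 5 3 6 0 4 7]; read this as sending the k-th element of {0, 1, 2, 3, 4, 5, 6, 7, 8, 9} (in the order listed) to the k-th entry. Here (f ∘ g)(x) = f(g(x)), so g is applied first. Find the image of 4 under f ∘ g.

0

(f ∘ g)(4) = f(g(4)). g(4) = 5, then f(5) = 0. So (f ∘ g)(4) = 0.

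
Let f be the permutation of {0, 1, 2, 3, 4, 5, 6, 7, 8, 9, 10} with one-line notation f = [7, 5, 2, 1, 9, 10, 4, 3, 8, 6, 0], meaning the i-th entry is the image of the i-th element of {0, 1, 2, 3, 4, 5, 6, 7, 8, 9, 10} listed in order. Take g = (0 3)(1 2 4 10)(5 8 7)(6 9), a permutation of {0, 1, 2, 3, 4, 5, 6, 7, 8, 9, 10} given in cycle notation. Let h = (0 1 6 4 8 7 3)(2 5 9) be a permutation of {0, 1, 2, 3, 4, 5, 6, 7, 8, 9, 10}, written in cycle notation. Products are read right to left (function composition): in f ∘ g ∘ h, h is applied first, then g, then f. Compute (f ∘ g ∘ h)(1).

(f ∘ g ∘ h)(1) = f(g(h(1))). h(1) = 6, then g(6) = 9, then f(9) = 6, so the result is 6.

6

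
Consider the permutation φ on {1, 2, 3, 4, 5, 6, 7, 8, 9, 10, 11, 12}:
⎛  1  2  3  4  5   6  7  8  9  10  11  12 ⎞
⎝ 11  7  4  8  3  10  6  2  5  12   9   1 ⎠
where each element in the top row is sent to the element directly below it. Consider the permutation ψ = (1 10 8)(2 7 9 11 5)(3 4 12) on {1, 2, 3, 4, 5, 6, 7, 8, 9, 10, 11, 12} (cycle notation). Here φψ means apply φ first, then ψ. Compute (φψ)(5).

(φψ)(5) = ψ(φ(5)). φ(5) = 3, then ψ(3) = 4. So (φψ)(5) = 4.

4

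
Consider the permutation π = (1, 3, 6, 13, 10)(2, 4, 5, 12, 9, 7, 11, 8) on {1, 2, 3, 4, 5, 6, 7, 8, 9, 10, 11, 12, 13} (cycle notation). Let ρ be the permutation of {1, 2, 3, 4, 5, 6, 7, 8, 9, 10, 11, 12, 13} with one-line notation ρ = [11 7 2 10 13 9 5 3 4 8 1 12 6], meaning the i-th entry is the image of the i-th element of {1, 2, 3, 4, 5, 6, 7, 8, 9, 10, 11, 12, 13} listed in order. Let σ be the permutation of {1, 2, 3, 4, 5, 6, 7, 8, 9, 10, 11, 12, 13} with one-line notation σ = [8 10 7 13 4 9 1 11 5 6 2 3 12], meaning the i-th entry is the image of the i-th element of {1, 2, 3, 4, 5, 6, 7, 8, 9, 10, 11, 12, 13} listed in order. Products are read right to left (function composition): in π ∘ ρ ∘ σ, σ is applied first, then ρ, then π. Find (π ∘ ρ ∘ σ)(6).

(π ∘ ρ ∘ σ)(6) = π(ρ(σ(6))). σ(6) = 9, then ρ(9) = 4, then π(4) = 5, so the result is 5.

5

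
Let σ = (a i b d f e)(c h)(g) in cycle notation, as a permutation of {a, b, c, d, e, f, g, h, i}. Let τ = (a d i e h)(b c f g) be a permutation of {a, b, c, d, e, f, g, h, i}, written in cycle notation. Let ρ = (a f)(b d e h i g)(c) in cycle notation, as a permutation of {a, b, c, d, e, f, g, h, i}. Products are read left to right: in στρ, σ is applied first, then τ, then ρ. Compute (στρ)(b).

Apply the permutations in order: σ(b) = d, then τ(d) = i, then ρ(i) = g. So (στρ)(b) = g.

g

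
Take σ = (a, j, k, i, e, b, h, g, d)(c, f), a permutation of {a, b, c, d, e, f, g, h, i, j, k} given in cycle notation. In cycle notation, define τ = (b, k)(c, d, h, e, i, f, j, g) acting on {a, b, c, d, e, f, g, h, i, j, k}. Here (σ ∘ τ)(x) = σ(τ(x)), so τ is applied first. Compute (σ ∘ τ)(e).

e

τ(e) = i, then σ(i) = e; composing gives (σ ∘ τ)(e) = e.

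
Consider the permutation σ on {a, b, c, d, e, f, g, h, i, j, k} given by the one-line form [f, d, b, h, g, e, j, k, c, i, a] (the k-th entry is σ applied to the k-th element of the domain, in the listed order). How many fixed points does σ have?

No element satisfies σ(x) = x, so there are 0 fixed points.

0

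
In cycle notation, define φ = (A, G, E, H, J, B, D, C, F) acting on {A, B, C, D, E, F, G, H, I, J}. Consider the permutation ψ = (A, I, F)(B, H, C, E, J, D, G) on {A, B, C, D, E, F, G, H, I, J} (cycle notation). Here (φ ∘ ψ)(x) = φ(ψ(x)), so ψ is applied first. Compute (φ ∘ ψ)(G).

(φ ∘ ψ)(G) = φ(ψ(G)). ψ(G) = B, then φ(B) = D. So (φ ∘ ψ)(G) = D.

D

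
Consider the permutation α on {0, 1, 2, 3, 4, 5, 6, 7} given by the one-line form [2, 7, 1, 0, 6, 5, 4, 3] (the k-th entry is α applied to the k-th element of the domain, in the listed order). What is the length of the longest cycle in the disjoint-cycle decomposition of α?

5

Decomposing into disjoint cycles gives (0, 2, 1, 7, 3)(4, 6); the longest has length 5.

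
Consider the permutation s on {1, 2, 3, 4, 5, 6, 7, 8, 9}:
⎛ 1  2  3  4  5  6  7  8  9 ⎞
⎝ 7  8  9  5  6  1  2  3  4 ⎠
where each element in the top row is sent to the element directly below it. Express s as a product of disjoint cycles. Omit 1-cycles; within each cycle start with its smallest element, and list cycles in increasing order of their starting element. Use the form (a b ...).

Iterating s from 1 gives 1 → 7 → 2 → 8 → 3 → 9 → 4 → 5 → 6 → 1; that is the 9-cycle (1 7 2 8 3 9 4 5 6).
Continuing from each remaining unvisited element yields (1 7 2 8 3 9 4 5 6).

(1 7 2 8 3 9 4 5 6)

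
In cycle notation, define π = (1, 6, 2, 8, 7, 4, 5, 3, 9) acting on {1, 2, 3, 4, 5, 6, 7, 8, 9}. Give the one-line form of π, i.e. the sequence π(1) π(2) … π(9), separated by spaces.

Image by image: 1↦6, 2↦8, 3↦9, 4↦5, 5↦3, 6↦2, 7↦4, 8↦7, 9↦1.
So the one-line form is 6 8 9 5 3 2 4 7 1.

6 8 9 5 3 2 4 7 1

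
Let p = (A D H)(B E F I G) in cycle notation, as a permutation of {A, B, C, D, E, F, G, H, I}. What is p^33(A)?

A lies in the 3-cycle (A D H).
Powers repeat with period 3 on this cycle, and 33 mod 3 = 0, so p^33(A) = p^0(A).
So p^33(A) = A.

A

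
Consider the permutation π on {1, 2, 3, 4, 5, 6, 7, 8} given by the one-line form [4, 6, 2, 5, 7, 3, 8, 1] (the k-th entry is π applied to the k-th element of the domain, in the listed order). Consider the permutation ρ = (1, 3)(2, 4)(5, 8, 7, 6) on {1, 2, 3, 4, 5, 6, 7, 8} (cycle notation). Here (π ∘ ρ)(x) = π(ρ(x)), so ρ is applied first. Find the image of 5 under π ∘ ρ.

ρ(5) = 8, then π(8) = 1; composing gives (π ∘ ρ)(5) = 1.

1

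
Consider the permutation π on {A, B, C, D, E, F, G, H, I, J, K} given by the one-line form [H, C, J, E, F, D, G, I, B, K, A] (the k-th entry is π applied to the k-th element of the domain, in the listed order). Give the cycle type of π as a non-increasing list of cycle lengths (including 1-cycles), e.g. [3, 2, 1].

[7, 3, 1]

The disjoint cycles are (A H I B C J K)(D E F)(G), with lengths 7, 3, 1 in non-increasing order.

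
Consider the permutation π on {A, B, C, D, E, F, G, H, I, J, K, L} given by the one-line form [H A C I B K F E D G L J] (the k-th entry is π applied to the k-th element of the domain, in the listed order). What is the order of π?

20

Decomposing into disjoint cycles gives cycle lengths 5, 4, 2, 1.
The order is lcm(5, 4, 2) = 20.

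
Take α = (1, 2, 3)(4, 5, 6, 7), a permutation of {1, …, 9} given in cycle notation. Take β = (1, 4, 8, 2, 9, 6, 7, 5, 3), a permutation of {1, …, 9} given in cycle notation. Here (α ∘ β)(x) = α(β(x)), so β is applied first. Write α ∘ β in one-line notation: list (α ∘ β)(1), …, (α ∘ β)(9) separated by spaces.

(α ∘ β)(x) = α(β(x)). Computing each image: α(β(1)) = α(4) = 5, α(β(2)) = α(9) = 9, α(β(3)) = α(1) = 2, α(β(4)) = α(8) = 8, α(β(5)) = α(3) = 1, α(β(6)) = α(7) = 4, α(β(7)) = α(5) = 6, α(β(8)) = α(2) = 3, α(β(9)) = α(6) = 7.
Hence α ∘ β = [5 9 2 8 1 4 6 3 7].

5 9 2 8 1 4 6 3 7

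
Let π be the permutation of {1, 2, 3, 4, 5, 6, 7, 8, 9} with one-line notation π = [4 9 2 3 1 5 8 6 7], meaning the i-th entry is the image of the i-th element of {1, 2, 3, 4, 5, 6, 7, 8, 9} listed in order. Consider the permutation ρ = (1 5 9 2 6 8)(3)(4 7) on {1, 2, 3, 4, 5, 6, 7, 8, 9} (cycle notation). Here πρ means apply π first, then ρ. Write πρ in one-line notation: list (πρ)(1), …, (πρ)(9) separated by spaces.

(πρ)(x) = ρ(π(x)). Computing each image: ρ(π(1)) = ρ(4) = 7, ρ(π(2)) = ρ(9) = 2, ρ(π(3)) = ρ(2) = 6, ρ(π(4)) = ρ(3) = 3, ρ(π(5)) = ρ(1) = 5, ρ(π(6)) = ρ(5) = 9, ρ(π(7)) = ρ(8) = 1, ρ(π(8)) = ρ(6) = 8, ρ(π(9)) = ρ(7) = 4.
Hence πρ = [7 2 6 3 5 9 1 8 4].

7 2 6 3 5 9 1 8 4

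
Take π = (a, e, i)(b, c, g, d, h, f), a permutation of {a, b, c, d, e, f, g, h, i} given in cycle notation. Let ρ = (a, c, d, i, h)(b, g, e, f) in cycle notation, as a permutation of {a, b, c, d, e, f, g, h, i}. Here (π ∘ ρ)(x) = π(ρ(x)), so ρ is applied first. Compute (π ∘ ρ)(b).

(π ∘ ρ)(b) = π(ρ(b)). ρ(b) = g, then π(g) = d. So (π ∘ ρ)(b) = d.

d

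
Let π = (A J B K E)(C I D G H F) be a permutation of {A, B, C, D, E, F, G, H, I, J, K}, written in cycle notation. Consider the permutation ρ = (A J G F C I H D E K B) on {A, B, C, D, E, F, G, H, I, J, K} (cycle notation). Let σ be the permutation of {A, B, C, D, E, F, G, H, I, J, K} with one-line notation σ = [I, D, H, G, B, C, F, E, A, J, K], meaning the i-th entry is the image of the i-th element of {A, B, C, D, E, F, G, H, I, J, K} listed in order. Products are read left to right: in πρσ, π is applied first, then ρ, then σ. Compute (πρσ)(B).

D

Chase B: π(B) = K; ρ(K) = B; σ(B) = D. Hence (πρσ)(B) = D.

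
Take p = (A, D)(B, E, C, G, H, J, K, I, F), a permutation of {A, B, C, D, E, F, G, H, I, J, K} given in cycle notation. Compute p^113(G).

F

G lies in the 9-cycle (B, E, C, G, H, J, K, I, F).
Since the cycle has length 9, p^113 acts on it the same as p^5 (113 mod 9 = 5).
Advancing 5 steps from G: G → H → J → K → I → F.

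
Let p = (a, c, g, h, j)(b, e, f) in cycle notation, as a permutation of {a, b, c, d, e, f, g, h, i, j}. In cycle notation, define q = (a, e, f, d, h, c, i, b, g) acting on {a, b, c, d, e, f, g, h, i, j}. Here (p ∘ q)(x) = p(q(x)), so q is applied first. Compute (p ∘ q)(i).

First apply q: q(i) = b, then p(b) = e. Thus (p ∘ q)(i) = e.

e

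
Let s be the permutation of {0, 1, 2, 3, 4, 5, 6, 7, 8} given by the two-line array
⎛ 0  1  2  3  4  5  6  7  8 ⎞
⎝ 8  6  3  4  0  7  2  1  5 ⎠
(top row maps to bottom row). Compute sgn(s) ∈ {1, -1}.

1

In disjoint-cycle form the cycle lengths are 9.
A cycle is odd iff its length is even; s has 0 even-length cycles, so sgn(s) = (−1)^0 and s is even.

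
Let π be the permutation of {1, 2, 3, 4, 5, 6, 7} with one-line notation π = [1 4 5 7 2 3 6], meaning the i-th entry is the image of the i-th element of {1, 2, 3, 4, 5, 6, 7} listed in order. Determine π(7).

6

7 is element number 7 of the domain, and entry number 7 of the one-line form is 6, so π(7) = 6.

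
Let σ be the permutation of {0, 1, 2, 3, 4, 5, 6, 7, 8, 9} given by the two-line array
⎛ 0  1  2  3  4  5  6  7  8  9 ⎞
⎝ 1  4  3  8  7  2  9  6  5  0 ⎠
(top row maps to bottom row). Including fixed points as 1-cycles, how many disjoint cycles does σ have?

2

The cycle decomposition is (0, 1, 4, 7, 6, 9)(2, 3, 8, 5), which has 2 cycles (counting 1-cycles).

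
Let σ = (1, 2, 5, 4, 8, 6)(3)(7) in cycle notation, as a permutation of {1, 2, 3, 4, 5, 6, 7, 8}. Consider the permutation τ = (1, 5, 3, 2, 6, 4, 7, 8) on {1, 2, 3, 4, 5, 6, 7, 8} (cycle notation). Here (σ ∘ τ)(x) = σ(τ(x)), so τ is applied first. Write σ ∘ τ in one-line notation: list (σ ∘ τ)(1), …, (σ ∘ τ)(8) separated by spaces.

Chase each element through τ then σ: 1 → 5 → 4; 2 → 6 → 1; 3 → 2 → 5; 4 → 7 → 7; 5 → 3 → 3; 6 → 4 → 8; 7 → 8 → 6; 8 → 1 → 2.
Collecting the images, σ ∘ τ = [4 1 5 7 3 8 6 2].

4 1 5 7 3 8 6 2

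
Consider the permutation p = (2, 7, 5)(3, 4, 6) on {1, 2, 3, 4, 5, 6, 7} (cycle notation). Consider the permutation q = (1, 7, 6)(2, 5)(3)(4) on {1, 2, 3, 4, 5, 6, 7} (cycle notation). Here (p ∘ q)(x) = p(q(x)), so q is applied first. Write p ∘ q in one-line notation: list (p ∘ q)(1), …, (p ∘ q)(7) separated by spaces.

(p ∘ q)(x) = p(q(x)). Computing each image: p(q(1)) = p(7) = 5, p(q(2)) = p(5) = 2, p(q(3)) = p(3) = 4, p(q(4)) = p(4) = 6, p(q(5)) = p(2) = 7, p(q(6)) = p(1) = 1, p(q(7)) = p(6) = 3.
Hence p ∘ q = [5 2 4 6 7 1 3].

5 2 4 6 7 1 3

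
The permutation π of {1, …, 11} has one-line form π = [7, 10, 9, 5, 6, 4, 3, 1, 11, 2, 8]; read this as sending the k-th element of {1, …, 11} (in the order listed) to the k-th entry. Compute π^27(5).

Tracing 5 → 6 → … returns to 5 after 3 steps, so 5 lies in a 3-cycle (4 5 6).
Powers repeat with period 3 on this cycle, and 27 mod 3 = 0, so π^27(5) = π^0(5).
So π^27(5) = 5.

5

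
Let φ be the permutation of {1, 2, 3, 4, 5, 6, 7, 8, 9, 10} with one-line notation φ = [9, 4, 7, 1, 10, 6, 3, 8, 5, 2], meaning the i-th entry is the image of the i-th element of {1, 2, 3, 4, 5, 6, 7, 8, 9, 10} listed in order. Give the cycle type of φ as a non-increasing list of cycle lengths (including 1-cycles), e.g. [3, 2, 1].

The disjoint cycles are (1 9 5 10 2 4)(3 7)(6)(8), with lengths 6, 2, 1, 1 in non-increasing order.

[6, 2, 1, 1]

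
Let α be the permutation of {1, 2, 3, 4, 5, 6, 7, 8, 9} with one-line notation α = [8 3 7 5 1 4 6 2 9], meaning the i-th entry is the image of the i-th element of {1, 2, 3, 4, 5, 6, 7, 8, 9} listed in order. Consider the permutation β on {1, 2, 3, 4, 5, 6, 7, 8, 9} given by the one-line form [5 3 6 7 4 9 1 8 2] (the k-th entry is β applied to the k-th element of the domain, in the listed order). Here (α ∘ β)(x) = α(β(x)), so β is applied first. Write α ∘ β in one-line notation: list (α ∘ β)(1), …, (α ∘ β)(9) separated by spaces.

1 7 4 6 5 9 8 2 3

For each element, apply β then α: 1 → 5 → 1; 2 → 3 → 7; 3 → 6 → 4; 4 → 7 → 6; 5 → 4 → 5; 6 → 9 → 9; 7 → 1 → 8; 8 → 8 → 2; 9 → 2 → 3.
Collecting the images, α ∘ β = [1 7 4 6 5 9 8 2 3].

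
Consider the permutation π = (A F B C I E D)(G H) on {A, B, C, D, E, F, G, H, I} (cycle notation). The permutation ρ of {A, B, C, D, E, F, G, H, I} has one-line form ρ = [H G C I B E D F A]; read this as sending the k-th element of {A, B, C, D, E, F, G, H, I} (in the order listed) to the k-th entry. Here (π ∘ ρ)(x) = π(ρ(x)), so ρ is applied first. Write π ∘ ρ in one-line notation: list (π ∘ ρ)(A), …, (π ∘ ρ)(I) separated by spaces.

(π ∘ ρ)(x) = π(ρ(x)). Computing each image: π(ρ(A)) = π(H) = G, π(ρ(B)) = π(G) = H, π(ρ(C)) = π(C) = I, π(ρ(D)) = π(I) = E, π(ρ(E)) = π(B) = C, π(ρ(F)) = π(E) = D, π(ρ(G)) = π(D) = A, π(ρ(H)) = π(F) = B, π(ρ(I)) = π(A) = F.
Hence π ∘ ρ = [G H I E C D A B F].

G H I E C D A B F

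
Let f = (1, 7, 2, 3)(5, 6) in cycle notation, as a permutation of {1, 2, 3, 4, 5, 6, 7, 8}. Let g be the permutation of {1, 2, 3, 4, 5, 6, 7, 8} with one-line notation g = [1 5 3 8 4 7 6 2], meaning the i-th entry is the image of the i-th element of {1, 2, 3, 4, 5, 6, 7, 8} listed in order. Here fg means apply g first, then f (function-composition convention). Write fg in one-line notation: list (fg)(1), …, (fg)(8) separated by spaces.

(fg)(x) = f(g(x)). Computing each image: f(g(1)) = f(1) = 7, f(g(2)) = f(5) = 6, f(g(3)) = f(3) = 1, f(g(4)) = f(8) = 8, f(g(5)) = f(4) = 4, f(g(6)) = f(7) = 2, f(g(7)) = f(6) = 5, f(g(8)) = f(2) = 3.
Hence fg = [7 6 1 8 4 2 5 3].

7 6 1 8 4 2 5 3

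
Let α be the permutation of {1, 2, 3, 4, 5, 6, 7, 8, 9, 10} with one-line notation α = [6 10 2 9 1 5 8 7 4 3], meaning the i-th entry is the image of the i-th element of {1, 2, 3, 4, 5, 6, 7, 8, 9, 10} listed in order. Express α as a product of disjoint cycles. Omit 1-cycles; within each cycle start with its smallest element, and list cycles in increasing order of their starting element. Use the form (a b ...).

(1 6 5)(2 10 3)(4 9)(7 8)

From 1: 1 → 6 → 5 → 1, closing the cycle (1 6 5).
Repeating from the next unused element and collecting all non-trivial cycles gives (1 6 5)(2 10 3)(4 9)(7 8).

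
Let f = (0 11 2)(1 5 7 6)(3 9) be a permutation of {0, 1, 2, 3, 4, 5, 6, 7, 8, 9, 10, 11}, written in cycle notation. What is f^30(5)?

5 lies in the 4-cycle (1 5 7 6).
Powers repeat with period 4 on this cycle, and 30 mod 4 = 2, so f^30(5) = f^2(5).
Stepping 2 places around the cycle: 5 → 7 → 6.

6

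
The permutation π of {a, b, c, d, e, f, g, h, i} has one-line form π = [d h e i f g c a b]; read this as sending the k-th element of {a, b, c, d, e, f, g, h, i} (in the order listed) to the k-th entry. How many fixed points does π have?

No element satisfies π(x) = x, so there are 0 fixed points.

0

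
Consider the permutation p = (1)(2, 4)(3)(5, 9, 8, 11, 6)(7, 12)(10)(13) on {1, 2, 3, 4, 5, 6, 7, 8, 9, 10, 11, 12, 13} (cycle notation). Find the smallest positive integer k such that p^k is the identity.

The disjoint cycles have lengths 5, 2, 2, 1, 1, 1, 1.
The order of p is the least common multiple of its cycle lengths: lcm(5, 2, 2) = 10.

10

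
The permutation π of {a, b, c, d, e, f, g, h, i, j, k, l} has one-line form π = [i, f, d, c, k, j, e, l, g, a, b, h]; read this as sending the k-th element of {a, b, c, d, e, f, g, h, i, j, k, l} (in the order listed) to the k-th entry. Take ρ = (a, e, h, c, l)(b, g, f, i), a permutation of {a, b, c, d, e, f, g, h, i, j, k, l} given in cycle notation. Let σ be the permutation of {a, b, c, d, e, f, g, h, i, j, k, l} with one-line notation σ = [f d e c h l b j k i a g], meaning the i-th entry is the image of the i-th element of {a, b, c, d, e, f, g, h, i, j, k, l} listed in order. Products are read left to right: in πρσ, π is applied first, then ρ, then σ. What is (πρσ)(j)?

Apply the permutations in order: π(j) = a, then ρ(a) = e, then σ(e) = h. So (πρσ)(j) = h.

h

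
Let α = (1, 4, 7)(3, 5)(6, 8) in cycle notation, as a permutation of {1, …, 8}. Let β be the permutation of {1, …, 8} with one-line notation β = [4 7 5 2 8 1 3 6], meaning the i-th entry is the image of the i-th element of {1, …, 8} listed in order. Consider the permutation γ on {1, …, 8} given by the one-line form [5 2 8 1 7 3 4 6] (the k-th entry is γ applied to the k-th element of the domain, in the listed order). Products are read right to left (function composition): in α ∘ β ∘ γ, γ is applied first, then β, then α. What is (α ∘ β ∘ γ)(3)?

8

Apply the permutations in order: γ(3) = 8, then β(8) = 6, then α(6) = 8. So (α ∘ β ∘ γ)(3) = 8.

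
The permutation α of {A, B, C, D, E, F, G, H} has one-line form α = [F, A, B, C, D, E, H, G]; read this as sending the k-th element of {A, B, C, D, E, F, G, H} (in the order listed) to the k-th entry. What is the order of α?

Decomposing into disjoint cycles gives cycle lengths 6, 2.
The order of α is the least common multiple of its cycle lengths: lcm(6, 2) = 6.

6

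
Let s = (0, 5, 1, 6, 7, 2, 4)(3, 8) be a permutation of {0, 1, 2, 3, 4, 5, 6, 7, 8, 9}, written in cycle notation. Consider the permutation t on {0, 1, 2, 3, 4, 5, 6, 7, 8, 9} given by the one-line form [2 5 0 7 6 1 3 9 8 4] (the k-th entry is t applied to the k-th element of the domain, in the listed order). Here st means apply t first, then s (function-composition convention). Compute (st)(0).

4

t(0) = 2, then s(2) = 4; composing gives (st)(0) = 4.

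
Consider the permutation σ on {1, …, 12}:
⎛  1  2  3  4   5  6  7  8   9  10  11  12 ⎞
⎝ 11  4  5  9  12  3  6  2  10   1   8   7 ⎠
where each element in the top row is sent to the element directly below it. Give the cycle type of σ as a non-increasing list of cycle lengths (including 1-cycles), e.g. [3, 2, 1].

[7, 5]

The disjoint cycles are (1, 11, 8, 2, 4, 9, 10)(3, 5, 12, 7, 6), with lengths 7, 5 in non-increasing order.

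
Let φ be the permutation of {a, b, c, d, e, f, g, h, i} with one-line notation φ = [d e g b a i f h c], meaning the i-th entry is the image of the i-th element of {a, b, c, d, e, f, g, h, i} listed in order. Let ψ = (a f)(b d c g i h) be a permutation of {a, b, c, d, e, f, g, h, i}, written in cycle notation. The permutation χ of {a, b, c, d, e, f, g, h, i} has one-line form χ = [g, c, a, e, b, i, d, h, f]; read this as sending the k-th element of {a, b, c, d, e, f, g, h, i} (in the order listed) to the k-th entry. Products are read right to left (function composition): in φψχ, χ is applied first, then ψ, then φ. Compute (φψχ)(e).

Chase e: χ(e) = b; ψ(b) = d; φ(d) = b. Hence (φψχ)(e) = b.

b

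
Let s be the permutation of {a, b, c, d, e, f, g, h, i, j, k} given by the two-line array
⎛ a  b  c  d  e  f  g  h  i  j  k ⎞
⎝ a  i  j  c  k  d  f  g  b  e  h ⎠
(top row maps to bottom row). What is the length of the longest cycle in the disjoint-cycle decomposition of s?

Decomposing into disjoint cycles gives (b, i)(c, j, e, k, h, g, f, d); the longest has length 8.

8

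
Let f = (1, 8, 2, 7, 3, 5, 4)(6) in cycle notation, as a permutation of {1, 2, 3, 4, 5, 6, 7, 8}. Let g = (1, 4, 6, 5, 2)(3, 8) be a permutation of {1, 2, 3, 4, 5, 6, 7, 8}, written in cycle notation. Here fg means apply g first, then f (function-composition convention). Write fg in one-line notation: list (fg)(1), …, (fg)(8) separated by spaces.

1 8 2 6 7 4 3 5

(fg)(x) = f(g(x)). Computing each image: f(g(1)) = f(4) = 1, f(g(2)) = f(1) = 8, f(g(3)) = f(8) = 2, f(g(4)) = f(6) = 6, f(g(5)) = f(2) = 7, f(g(6)) = f(5) = 4, f(g(7)) = f(7) = 3, f(g(8)) = f(3) = 5.
Hence fg = [1 8 2 6 7 4 3 5].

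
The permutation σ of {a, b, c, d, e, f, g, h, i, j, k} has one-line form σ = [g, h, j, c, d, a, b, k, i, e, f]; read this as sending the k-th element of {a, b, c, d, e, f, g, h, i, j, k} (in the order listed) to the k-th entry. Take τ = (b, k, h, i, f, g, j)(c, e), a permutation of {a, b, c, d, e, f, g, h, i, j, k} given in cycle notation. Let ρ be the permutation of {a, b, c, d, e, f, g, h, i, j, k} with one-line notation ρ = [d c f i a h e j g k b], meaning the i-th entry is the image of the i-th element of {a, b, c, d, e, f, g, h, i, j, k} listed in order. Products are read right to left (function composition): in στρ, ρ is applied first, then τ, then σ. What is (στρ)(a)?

(στρ)(a) = σ(τ(ρ(a))). ρ(a) = d, then τ(d) = d, then σ(d) = c, so the result is c.

c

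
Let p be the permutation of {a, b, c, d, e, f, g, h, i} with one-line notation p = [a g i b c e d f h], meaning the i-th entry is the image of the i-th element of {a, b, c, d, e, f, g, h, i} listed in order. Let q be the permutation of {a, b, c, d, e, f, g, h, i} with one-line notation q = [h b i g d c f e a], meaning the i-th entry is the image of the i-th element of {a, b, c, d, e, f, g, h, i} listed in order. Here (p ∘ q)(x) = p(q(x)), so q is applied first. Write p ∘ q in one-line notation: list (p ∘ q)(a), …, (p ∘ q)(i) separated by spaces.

(p ∘ q)(x) = p(q(x)). Computing each image: p(q(a)) = p(h) = f, p(q(b)) = p(b) = g, p(q(c)) = p(i) = h, p(q(d)) = p(g) = d, p(q(e)) = p(d) = b, p(q(f)) = p(c) = i, p(q(g)) = p(f) = e, p(q(h)) = p(e) = c, p(q(i)) = p(a) = a.
Hence p ∘ q = [f g h d b i e c a].

f g h d b i e c a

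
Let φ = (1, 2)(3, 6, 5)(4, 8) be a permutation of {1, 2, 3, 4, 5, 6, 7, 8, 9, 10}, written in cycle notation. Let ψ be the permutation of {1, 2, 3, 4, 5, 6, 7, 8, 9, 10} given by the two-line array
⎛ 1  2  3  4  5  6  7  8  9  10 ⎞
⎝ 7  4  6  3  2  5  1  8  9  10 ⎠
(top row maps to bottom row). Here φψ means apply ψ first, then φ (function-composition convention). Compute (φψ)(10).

First apply ψ: ψ(10) = 10, then φ(10) = 10. Thus (φψ)(10) = 10.

10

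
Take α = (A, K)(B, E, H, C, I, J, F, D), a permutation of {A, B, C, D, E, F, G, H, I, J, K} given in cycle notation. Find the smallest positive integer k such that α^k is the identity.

The cycle type of α is (8, 2, 1).
The order is lcm(8, 2) = 8.

8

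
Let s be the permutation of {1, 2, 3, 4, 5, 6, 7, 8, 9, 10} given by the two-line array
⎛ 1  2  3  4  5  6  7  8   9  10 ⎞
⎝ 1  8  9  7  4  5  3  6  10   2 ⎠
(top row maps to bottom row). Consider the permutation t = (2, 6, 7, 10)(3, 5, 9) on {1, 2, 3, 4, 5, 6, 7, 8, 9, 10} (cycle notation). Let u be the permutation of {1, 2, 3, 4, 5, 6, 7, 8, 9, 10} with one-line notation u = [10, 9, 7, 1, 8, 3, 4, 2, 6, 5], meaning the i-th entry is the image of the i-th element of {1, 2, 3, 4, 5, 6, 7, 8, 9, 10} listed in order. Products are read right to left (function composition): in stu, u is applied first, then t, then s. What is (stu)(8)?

Chase 8: u(8) = 2; t(2) = 6; s(6) = 5. Hence (stu)(8) = 5.

5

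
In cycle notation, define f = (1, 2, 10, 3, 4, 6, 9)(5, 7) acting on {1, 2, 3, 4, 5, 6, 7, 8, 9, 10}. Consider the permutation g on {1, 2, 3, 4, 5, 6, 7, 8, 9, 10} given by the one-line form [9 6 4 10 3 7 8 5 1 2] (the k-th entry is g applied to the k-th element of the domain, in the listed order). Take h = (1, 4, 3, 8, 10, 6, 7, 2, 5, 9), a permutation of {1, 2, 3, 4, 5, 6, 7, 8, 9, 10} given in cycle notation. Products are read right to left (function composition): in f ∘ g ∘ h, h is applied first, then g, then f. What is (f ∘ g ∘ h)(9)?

Apply the permutations in order: h(9) = 1, then g(1) = 9, then f(9) = 1. So (f ∘ g ∘ h)(9) = 1.

1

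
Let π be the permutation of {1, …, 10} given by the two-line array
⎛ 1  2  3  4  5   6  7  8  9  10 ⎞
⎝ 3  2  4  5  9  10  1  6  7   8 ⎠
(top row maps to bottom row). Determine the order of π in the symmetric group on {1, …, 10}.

6

Decomposing into disjoint cycles gives cycle lengths 6, 3, 1.
The order of π is the least common multiple of its cycle lengths: lcm(6, 3) = 6.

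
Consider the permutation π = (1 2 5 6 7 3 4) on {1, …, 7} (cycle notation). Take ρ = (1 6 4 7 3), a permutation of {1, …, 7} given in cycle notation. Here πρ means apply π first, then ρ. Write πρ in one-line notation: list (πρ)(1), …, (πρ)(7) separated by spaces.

(πρ)(x) = ρ(π(x)). Computing each image: ρ(π(1)) = ρ(2) = 2, ρ(π(2)) = ρ(5) = 5, ρ(π(3)) = ρ(4) = 7, ρ(π(4)) = ρ(1) = 6, ρ(π(5)) = ρ(6) = 4, ρ(π(6)) = ρ(7) = 3, ρ(π(7)) = ρ(3) = 1.
Hence πρ = [2 5 7 6 4 3 1].

2 5 7 6 4 3 1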